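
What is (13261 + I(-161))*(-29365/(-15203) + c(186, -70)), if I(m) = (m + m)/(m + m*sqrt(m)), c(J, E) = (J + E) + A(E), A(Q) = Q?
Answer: 28990018438/45609 - 26989*I*sqrt(161)/45609 ≈ 6.3562e+5 - 7.5084*I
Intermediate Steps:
c(J, E) = J + 2*E (c(J, E) = (J + E) + E = (E + J) + E = J + 2*E)
I(m) = 2*m/(m + m**(3/2)) (I(m) = (2*m)/(m + m**(3/2)) = 2*m/(m + m**(3/2)))
(13261 + I(-161))*(-29365/(-15203) + c(186, -70)) = (13261 + 2*(-161)/(-161 + (-161)**(3/2)))*(-29365/(-15203) + (186 + 2*(-70))) = (13261 + 2*(-161)/(-161 - 161*I*sqrt(161)))*(-29365*(-1/15203) + (186 - 140)) = (13261 - 322/(-161 - 161*I*sqrt(161)))*(29365/15203 + 46) = (13261 - 322/(-161 - 161*I*sqrt(161)))*(728703/15203) = 9663330483/15203 - 10201842/(661*(-161 - 161*I*sqrt(161)))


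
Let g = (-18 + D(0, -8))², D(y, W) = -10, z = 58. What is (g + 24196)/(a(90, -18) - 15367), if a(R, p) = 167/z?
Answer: -1448840/891119 ≈ -1.6259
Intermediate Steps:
g = 784 (g = (-18 - 10)² = (-28)² = 784)
a(R, p) = 167/58
(g + 24196)/(a(90, -18) - 15367) = (784 + 24196)/(167/58 - 15367) = 24980/(-891119/58) = 24980*(-58/891119) = -1448840/891119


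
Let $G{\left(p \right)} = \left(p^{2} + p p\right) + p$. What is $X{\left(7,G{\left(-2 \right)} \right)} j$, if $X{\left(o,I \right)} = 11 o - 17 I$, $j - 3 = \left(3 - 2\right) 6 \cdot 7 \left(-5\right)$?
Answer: $5175$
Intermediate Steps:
$G{\left(p \right)} = p + 2 p^{2}$ ($G{\left(p \right)} = \left(p^{2} + p^{2}\right) + p = 2 p^{2} + p = p + 2 p^{2}$)
$j = -207$ ($j = 3 + \left(3 - 2\right) 6 \cdot 7 \left(-5\right) = 3 + 1 \cdot 6 \cdot 7 \left(-5\right) = 3 + 6 \cdot 7 \left(-5\right) = 3 + 42 \left(-5\right) = 3 - 210 = -207$)
$X{\left(o,I \right)} = - 17 I + 11 o$
$X{\left(7,G{\left(-2 \right)} \right)} j = \left(- 17 \left(- 2 \left(1 + 2 \left(-2\right)\right)\right) + 11 \cdot 7\right) \left(-207\right) = \left(- 17 \left(- 2 \left(1 - 4\right)\right) + 77\right) \left(-207\right) = \left(- 17 \left(\left(-2\right) \left(-3\right)\right) + 77\right) \left(-207\right) = \left(\left(-17\right) 6 + 77\right) \left(-207\right) = \left(-102 + 77\right) \left(-207\right) = \left(-25\right) \left(-207\right) = 5175$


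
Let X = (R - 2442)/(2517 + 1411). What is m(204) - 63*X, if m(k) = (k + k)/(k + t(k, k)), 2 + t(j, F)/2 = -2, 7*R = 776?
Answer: 3798447/96236 ≈ 39.470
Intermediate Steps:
R = 776/7 (R = (⅐)*776 = 776/7 ≈ 110.86)
t(j, F) = -8 (t(j, F) = -4 + 2*(-2) = -4 - 4 = -8)
m(k) = 2*k/(-8 + k) (m(k) = (k + k)/(k - 8) = (2*k)/(-8 + k) = 2*k/(-8 + k))
X = -8159/13748 (X = (776/7 - 2442)/(2517 + 1411) = -16318/7/3928 = -16318/7*1/3928 = -8159/13748 ≈ -0.59347)
m(204) - 63*X = 2*204/(-8 + 204) - 63*(-8159)/13748 = 2*204/196 - 1*(-73431/1964) = 2*204*(1/196) + 73431/1964 = 102/49 + 73431/1964 = 3798447/96236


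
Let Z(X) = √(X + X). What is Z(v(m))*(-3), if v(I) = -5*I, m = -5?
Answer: -15*√2 ≈ -21.213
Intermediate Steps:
Z(X) = √2*√X (Z(X) = √(2*X) = √2*√X)
Z(v(m))*(-3) = (√2*√(-5*(-5)))*(-3) = (√2*√25)*(-3) = (√2*5)*(-3) = (5*√2)*(-3) = -15*√2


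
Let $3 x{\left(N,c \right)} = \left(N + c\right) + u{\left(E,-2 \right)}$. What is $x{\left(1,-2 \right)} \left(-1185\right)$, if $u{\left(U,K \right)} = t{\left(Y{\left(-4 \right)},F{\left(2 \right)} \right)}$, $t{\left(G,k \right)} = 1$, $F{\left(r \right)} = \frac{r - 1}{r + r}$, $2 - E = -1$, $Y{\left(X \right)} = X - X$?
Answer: $0$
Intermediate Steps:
$Y{\left(X \right)} = 0$
$E = 3$ ($E = 2 - -1 = 2 + 1 = 3$)
$F{\left(r \right)} = \frac{-1 + r}{2 r}$
$u{\left(U,K \right)} = 1$
$x{\left(N,c \right)} = \frac{1}{3} + \frac{N}{3} + \frac{c}{3}$ ($x{\left(N,c \right)} = \frac{\left(N + c\right) + 1}{3} = \frac{1 + N + c}{3} = \frac{1}{3} + \frac{N}{3} + \frac{c}{3}$)
$x{\left(1,-2 \right)} \left(-1185\right) = \left(\frac{1}{3} + \frac{1}{3} \cdot 1 + \frac{1}{3} \left(-2\right)\right) \left(-1185\right) = \left(\frac{1}{3} + \frac{1}{3} - \frac{2}{3}\right) \left(-1185\right) = 0 \left(-1185\right) = 0$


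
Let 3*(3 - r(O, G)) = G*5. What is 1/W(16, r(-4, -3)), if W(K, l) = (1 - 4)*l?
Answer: -1/24 ≈ -0.041667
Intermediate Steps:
r(O, G) = 3 - 5*G/3 (r(O, G) = 3 - G*5/3 = 3 - 5*G/3)
W(K, l) = -3*l
1/W(16, r(-4, -3)) = 1/(-3*(3 - 5/3*(-3))) = 1/(-3*(3 + 5)) = 1/(-3*8) = 1/(-24) = -1/24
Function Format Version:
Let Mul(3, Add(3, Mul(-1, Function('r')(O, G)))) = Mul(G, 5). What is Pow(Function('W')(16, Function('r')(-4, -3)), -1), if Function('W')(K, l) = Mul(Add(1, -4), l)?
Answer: Rational(-1, 24) ≈ -0.041667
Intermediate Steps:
Function('r')(O, G) = Add(3, Mul(Rational(-5, 3), G)) (Function('r')(O, G) = Add(3, Mul(Rational(-1, 3), Mul(G, 5))) = Add(3, Mul(Rational(-1, 3), Mul(5, G))) = Add(3, Mul(Rational(-5, 3), G)))
Function('W')(K, l) = Mul(-3, l)
Pow(Function('W')(16, Function('r')(-4, -3)), -1) = Pow(Mul(-3, Add(3, Mul(Rational(-5, 3), -3))), -1) = Pow(Mul(-3, Add(3, 5)), -1) = Pow(Mul(-3, 8), -1) = Pow(-24, -1) = Rational(-1, 24)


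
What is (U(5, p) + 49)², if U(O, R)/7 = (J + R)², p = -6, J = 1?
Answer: 50176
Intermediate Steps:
U(O, R) = 7*(1 + R)²
(U(5, p) + 49)² = (7*(1 - 6)² + 49)² = (7*(-5)² + 49)² = (7*25 + 49)² = (175 + 49)² = 224² = 50176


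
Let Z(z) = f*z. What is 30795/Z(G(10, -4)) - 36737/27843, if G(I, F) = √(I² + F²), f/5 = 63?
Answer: -36737/27843 + 2053*√29/1218 ≈ 7.7575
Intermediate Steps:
f = 315 (f = 5*63 = 315)
G(I, F) = √(F² + I²)
Z(z) = 315*z
30795/Z(G(10, -4)) - 36737/27843 = 30795/((315*√((-4)² + 10²))) - 36737/27843 = 30795/((315*√(16 + 100))) - 36737*1/27843 = 30795/((315*√116)) - 36737/27843 = 30795/((315*(2*√29))) - 36737/27843 = 30795/((630*√29)) - 36737/27843 = 30795*(√29/18270) - 36737/27843 = 2053*√29/1218 - 36737/27843 = -36737/27843 + 2053*√29/1218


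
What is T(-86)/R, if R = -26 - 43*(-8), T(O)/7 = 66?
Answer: 77/53 ≈ 1.4528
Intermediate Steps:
T(O) = 462 (T(O) = 7*66 = 462)
R = 318 (R = -26 + 344 = 318)
T(-86)/R = 462/318 = 462*(1/318) = 77/53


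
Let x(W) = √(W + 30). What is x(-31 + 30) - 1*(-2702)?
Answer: 2702 + √29 ≈ 2707.4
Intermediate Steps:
x(W) = √(30 + W)
x(-31 + 30) - 1*(-2702) = √(30 + (-31 + 30)) - 1*(-2702) = √(30 - 1) + 2702 = √29 + 2702 = 2702 + √29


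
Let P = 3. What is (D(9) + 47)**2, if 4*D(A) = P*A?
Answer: 46225/16 ≈ 2889.1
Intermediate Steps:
D(A) = 3*A/4 (D(A) = (3*A)/4 = 3*A/4)
(D(9) + 47)**2 = ((3/4)*9 + 47)**2 = (27/4 + 47)**2 = (215/4)**2 = 46225/16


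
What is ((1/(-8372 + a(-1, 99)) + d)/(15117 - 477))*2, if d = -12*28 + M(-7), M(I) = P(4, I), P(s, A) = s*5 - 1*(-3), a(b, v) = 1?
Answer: -655031/15318930 ≈ -0.042760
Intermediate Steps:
P(s, A) = 3 + 5*s (P(s, A) = 5*s + 3 = 3 + 5*s)
M(I) = 23 (M(I) = 3 + 5*4 = 3 + 20 = 23)
d = -313 (d = -12*28 + 23 = -336 + 23 = -313)
((1/(-8372 + a(-1, 99)) + d)/(15117 - 477))*2 = ((1/(-8372 + 1) - 313)/(15117 - 477))*2 = ((1/(-8371) - 313)/14640)*2 = ((-1/8371 - 313)*(1/14640))*2 = -2620124/8371*1/14640*2 = -655031/30637860*2 = -655031/15318930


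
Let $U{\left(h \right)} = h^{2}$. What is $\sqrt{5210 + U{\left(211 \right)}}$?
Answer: $11 \sqrt{411} \approx 223.0$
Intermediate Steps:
$\sqrt{5210 + U{\left(211 \right)}} = \sqrt{5210 + 211^{2}} = \sqrt{5210 + 44521} = \sqrt{49731} = 11 \sqrt{411}$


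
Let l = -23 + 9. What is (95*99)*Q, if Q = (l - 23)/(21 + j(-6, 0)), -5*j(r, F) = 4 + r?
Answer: -1739925/107 ≈ -16261.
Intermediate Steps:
l = -14
j(r, F) = -⅘ - r/5 (j(r, F) = -(4 + r)/5 = -⅘ - r/5)
Q = -185/107 (Q = (-14 - 23)/(21 + (-⅘ - ⅕*(-6))) = -37/(21 + (-⅘ + 6/5)) = -37/(21 + ⅖) = -37/107/5 = -37*5/107 = -185/107 ≈ -1.7290)
(95*99)*Q = (95*99)*(-185/107) = 9405*(-185/107) = -1739925/107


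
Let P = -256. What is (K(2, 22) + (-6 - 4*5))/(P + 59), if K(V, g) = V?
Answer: 24/197 ≈ 0.12183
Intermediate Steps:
(K(2, 22) + (-6 - 4*5))/(P + 59) = (2 + (-6 - 4*5))/(-256 + 59) = (2 + (-6 - 20))/(-197) = (2 - 26)*(-1/197) = -24*(-1/197) = 24/197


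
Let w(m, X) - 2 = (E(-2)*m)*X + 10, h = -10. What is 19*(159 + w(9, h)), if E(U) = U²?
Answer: -3591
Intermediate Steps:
w(m, X) = 12 + 4*X*m (w(m, X) = 2 + (((-2)²*m)*X + 10) = 2 + ((4*m)*X + 10) = 2 + (4*X*m + 10) = 2 + (10 + 4*X*m) = 12 + 4*X*m)
19*(159 + w(9, h)) = 19*(159 + (12 + 4*(-10)*9)) = 19*(159 + (12 - 360)) = 19*(159 - 348) = 19*(-189) = -3591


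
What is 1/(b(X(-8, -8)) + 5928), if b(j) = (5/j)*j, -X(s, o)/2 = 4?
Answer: 1/5933 ≈ 0.00016855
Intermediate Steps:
X(s, o) = -8 (X(s, o) = -2*4 = -8)
b(j) = 5
1/(b(X(-8, -8)) + 5928) = 1/(5 + 5928) = 1/5933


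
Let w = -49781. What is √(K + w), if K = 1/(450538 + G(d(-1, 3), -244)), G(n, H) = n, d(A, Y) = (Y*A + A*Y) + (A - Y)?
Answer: I*√1749363280626/5928 ≈ 223.12*I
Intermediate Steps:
d(A, Y) = A - Y + 2*A*Y (d(A, Y) = (A*Y + A*Y) + (A - Y) = 2*A*Y + (A - Y) = A - Y + 2*A*Y)
K = 1/450528 (K = 1/(450538 + (-1 - 1*3 + 2*(-1)*3)) = 1/(450538 + (-1 - 3 - 6)) = 1/(450538 - 10) = 1/450528 ≈ 2.2196e-6)
√(K + w) = √(1/450528 - 49781) = √(-22427734367/450528) = I*√1749363280626/5928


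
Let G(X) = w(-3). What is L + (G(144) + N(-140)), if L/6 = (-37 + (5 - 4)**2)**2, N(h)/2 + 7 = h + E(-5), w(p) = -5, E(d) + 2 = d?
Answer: 7463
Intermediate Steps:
E(d) = -2 + d
N(h) = -28 + 2*h (N(h) = -14 + 2*(h + (-2 - 5)) = -14 + 2*(h - 7) = -14 + 2*(-7 + h) = -14 + (-14 + 2*h) = -28 + 2*h)
G(X) = -5
L = 7776 (L = 6*(-37 + (5 - 4)**2)**2 = 6*(-37 + 1**2)**2 = 6*(-37 + 1)**2 = 6*(-36)**2 = 6*1296 = 7776)
L + (G(144) + N(-140)) = 7776 + (-5 + (-28 + 2*(-140))) = 7776 + (-5 + (-28 - 280)) = 7776 + (-5 - 308) = 7776 - 313 = 7463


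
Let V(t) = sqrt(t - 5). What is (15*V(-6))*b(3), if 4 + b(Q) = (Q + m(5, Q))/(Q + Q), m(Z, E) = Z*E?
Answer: -15*I*sqrt(11) ≈ -49.749*I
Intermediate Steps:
m(Z, E) = E*Z
V(t) = sqrt(-5 + t)
b(Q) = -1 (b(Q) = -4 + (Q + Q*5)/(Q + Q) = -4 + (Q + 5*Q)/((2*Q)) = -4 + (6*Q)*(1/(2*Q)) = -4 + 3 = -1)
(15*V(-6))*b(3) = (15*sqrt(-5 - 6))*(-1) = (15*sqrt(-11))*(-1) = (15*(I*sqrt(11)))*(-1) = (15*I*sqrt(11))*(-1) = -15*I*sqrt(11)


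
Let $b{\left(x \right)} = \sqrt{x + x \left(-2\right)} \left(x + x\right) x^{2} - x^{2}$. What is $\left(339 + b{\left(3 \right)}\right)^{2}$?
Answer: $100152 + 35640 i \sqrt{3} \approx 1.0015 \cdot 10^{5} + 61730.0 i$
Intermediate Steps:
$b{\left(x \right)} = - x^{2} + 2 x^{3} \sqrt{- x}$ ($b{\left(x \right)} = \sqrt{x - 2 x} 2 x x^{2} - x^{2} = \sqrt{- x} 2 x x^{2} - x^{2} = 2 x \sqrt{- x} x^{2} - x^{2} = 2 x^{3} \sqrt{- x} - x^{2} = - x^{2} + 2 x^{3} \sqrt{- x}$)
$\left(339 + b{\left(3 \right)}\right)^{2} = \left(339 - \left(9 + 2 \left(- 27 i \sqrt{3}\right)\right)\right)^{2} = \left(339 - \left(9 - 54 i \sqrt{3}\right)\right)^{2} = \left(330 + 54 i \sqrt{3}\right)^{2}$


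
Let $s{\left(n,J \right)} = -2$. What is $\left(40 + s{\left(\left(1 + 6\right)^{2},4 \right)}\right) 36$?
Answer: $1368$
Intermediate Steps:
$\left(40 + s{\left(\left(1 + 6\right)^{2},4 \right)}\right) 36 = \left(40 - 2\right) 36 = 38 \cdot 36 = 1368$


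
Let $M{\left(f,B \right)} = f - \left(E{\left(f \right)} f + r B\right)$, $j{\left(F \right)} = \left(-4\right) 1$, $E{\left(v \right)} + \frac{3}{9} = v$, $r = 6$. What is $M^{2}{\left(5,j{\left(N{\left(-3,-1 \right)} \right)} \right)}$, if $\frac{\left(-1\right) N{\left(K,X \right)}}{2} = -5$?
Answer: $\frac{289}{9} \approx 32.111$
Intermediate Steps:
$N{\left(K,X \right)} = 10$ ($N{\left(K,X \right)} = \left(-2\right) \left(-5\right) = 10$)
$E{\left(v \right)} = - \frac{1}{3} + v$
$j{\left(F \right)} = -4$
$M{\left(f,B \right)} = f - 6 B - f \left(- \frac{1}{3} + f\right)$ ($M{\left(f,B \right)} = f - \left(\left(- \frac{1}{3} + f\right) f + 6 B\right) = f - \left(f \left(- \frac{1}{3} + f\right) + 6 B\right) = f - \left(6 B + f \left(- \frac{1}{3} + f\right)\right) = f - 6 B - f \left(- \frac{1}{3} + f\right)$)
$M^{2}{\left(5,j{\left(N{\left(-3,-1 \right)} \right)} \right)} = \left(- 5^{2} - -24 + \frac{4}{3} \cdot 5\right)^{2} = \left(\left(-1\right) 25 + 24 + \frac{20}{3}\right)^{2} = \left(-25 + 24 + \frac{20}{3}\right)^{2} = \left(\frac{17}{3}\right)^{2} = \frac{289}{9}$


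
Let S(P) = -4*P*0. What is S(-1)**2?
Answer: 0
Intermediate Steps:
S(P) = 0
S(-1)**2 = 0**2 = 0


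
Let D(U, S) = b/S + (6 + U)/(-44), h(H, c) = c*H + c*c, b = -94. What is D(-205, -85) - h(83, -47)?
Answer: 6349131/3740 ≈ 1697.6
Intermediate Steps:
h(H, c) = c² + H*c (h(H, c) = H*c + c² = c² + H*c)
D(U, S) = -3/22 - 94/S - U/44 (D(U, S) = -94/S + (6 + U)/(-44) = -94/S + (6 + U)*(-1/44) = -94/S + (-3/22 - U/44) = -3/22 - 94/S - U/44)
D(-205, -85) - h(83, -47) = (1/44)*(-4136 - 1*(-85)*(6 - 205))/(-85) - (-47)*(83 - 47) = (1/44)*(-1/85)*(-4136 - 1*(-85)*(-199)) - (-47)*36 = (1/44)*(-1/85)*(-4136 - 16915) - 1*(-1692) = (1/44)*(-1/85)*(-21051) + 1692 = 21051/3740 + 1692 = 6349131/3740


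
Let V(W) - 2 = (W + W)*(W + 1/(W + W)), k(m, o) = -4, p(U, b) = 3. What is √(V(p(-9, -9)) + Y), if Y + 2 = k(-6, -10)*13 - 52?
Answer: I*√85 ≈ 9.2195*I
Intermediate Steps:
V(W) = 2 + 2*W*(W + 1/(2*W)) (V(W) = 2 + (W + W)*(W + 1/(W + W)) = 2 + (2*W)*(W + 1/(2*W)) = 2 + 2*W*(W + 1/(2*W)))
Y = -106 (Y = -2 + (-4*13 - 52) = -2 + (-52 - 52) = -2 - 104 = -106)
√(V(p(-9, -9)) + Y) = √((3 + 2*3²) - 106) = √((3 + 2*9) - 106) = √((3 + 18) - 106) = √(21 - 106) = √(-85) = I*√85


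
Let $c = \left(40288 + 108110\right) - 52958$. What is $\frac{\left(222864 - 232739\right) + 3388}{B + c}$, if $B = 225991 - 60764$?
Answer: $- \frac{6487}{260667} \approx -0.024886$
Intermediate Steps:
$c = 95440$ ($c = 148398 - 52958 = 95440$)
$B = 165227$ ($B = 225991 - 60764 = 165227$)
$\frac{\left(222864 - 232739\right) + 3388}{B + c} = \frac{\left(222864 - 232739\right) + 3388}{165227 + 95440} = \frac{-9875 + 3388}{260667} = \left(-6487\right) \frac{1}{260667} = - \frac{6487}{260667}$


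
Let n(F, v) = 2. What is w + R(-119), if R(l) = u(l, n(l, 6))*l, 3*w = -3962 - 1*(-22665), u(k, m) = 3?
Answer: 17632/3 ≈ 5877.3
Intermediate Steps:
w = 18703/3 (w = (-3962 - 1*(-22665))/3 = (-3962 + 22665)/3 = (⅓)*18703 = 18703/3 ≈ 6234.3)
R(l) = 3*l
w + R(-119) = 18703/3 + 3*(-119) = 18703/3 - 357 = 17632/3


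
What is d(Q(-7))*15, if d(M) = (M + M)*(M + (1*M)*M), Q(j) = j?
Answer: -8820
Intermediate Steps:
d(M) = 2*M*(M + M²) (d(M) = (2*M)*(M + M*M) = (2*M)*(M + M²) = 2*M*(M + M²))
d(Q(-7))*15 = (2*(-7)²*(1 - 7))*15 = (2*49*(-6))*15 = -588*15 = -8820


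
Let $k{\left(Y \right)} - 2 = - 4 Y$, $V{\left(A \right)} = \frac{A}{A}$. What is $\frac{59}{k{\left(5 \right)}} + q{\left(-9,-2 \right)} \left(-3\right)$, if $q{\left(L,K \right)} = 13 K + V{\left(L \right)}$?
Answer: $\frac{1291}{18} \approx 71.722$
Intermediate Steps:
$V{\left(A \right)} = 1$
$q{\left(L,K \right)} = 1 + 13 K$ ($q{\left(L,K \right)} = 13 K + 1 = 1 + 13 K$)
$k{\left(Y \right)} = 2 - 4 Y$
$\frac{59}{k{\left(5 \right)}} + q{\left(-9,-2 \right)} \left(-3\right) = \frac{59}{2 - 20} + \left(1 + 13 \left(-2\right)\right) \left(-3\right) = \frac{59}{2 - 20} + \left(1 - 26\right) \left(-3\right) = \frac{59}{-18} - -75 = 59 \left(- \frac{1}{18}\right) + 75 = - \frac{59}{18} + 75 = \frac{1291}{18}$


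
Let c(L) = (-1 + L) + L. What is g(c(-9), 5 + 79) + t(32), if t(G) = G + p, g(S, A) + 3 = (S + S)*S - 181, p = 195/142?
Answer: 81135/142 ≈ 571.37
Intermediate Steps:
c(L) = -1 + 2*L
p = 195/142 (p = 195*(1/142) = 195/142 ≈ 1.3732)
g(S, A) = -184 + 2*S**2 (g(S, A) = -3 + ((S + S)*S - 181) = -3 + ((2*S)*S - 181) = -3 + (2*S**2 - 181) = -3 + (-181 + 2*S**2) = -184 + 2*S**2)
t(G) = 195/142 + G (t(G) = G + 195/142 = 195/142 + G)
g(c(-9), 5 + 79) + t(32) = (-184 + 2*(-1 + 2*(-9))**2) + (195/142 + 32) = (-184 + 2*(-1 - 18)**2) + 4739/142 = (-184 + 2*(-19)**2) + 4739/142 = (-184 + 2*361) + 4739/142 = (-184 + 722) + 4739/142 = 538 + 4739/142 = 81135/142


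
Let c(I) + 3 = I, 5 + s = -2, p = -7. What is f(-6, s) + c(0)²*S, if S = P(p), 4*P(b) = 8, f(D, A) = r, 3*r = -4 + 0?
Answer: 50/3 ≈ 16.667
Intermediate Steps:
s = -7 (s = -5 - 2 = -7)
c(I) = -3 + I
r = -4/3 (r = (-4 + 0)/3 = (⅓)*(-4) = -4/3 ≈ -1.3333)
f(D, A) = -4/3
P(b) = 2 (P(b) = (¼)*8 = 2)
S = 2
f(-6, s) + c(0)²*S = -4/3 + (-3 + 0)²*2 = -4/3 + (-3)²*2 = -4/3 + 9*2 = -4/3 + 18 = 50/3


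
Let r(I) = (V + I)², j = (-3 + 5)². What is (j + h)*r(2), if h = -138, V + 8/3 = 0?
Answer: -536/9 ≈ -59.556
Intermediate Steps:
V = -8/3 (V = -8/3 + 0 = -8/3 ≈ -2.6667)
j = 4 (j = 2² = 4)
r(I) = (-8/3 + I)²
(j + h)*r(2) = (4 - 138)*((-8 + 3*2)²/9) = -134*(-8 + 6)²/9 = -134*(-2)²/9 = -134*4/9 = -536/9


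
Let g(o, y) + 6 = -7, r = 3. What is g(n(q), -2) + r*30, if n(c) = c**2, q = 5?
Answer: 77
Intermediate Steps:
g(o, y) = -13 (g(o, y) = -6 - 7 = -13)
g(n(q), -2) + r*30 = -13 + 3*30 = -13 + 90 = 77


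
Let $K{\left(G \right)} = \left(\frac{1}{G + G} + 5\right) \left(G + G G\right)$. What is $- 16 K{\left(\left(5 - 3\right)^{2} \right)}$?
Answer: $-1640$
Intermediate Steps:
$K{\left(G \right)} = \left(5 + \frac{1}{2 G}\right) \left(G + G^{2}\right)$ ($K{\left(G \right)} = \left(\frac{1}{2 G} + 5\right) \left(G + G^{2}\right) = \left(5 + \frac{1}{2 G}\right) \left(G + G^{2}\right)$)
$- 16 K{\left(\left(5 - 3\right)^{2} \right)} = - 16 \left(\frac{1}{2} + 5 \left(\left(5 - 3\right)^{2}\right)^{2} + \frac{11 \left(5 - 3\right)^{2}}{2}\right) = - 16 \left(\frac{1}{2} + 5 \left(2^{2}\right)^{2} + \frac{11 \cdot 2^{2}}{2}\right) = - 16 \left(\frac{1}{2} + 5 \cdot 4^{2} + \frac{11}{2} \cdot 4\right) = - 16 \left(\frac{1}{2} + 5 \cdot 16 + 22\right) = - 16 \left(\frac{1}{2} + 80 + 22\right) = \left(-16\right) \frac{205}{2} = -1640$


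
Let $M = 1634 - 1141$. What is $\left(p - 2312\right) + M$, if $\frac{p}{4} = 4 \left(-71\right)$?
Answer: $-2955$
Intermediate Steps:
$p = -1136$ ($p = 4 \cdot 4 \left(-71\right) = 4 \left(-284\right) = -1136$)
$M = 493$
$\left(p - 2312\right) + M = \left(-1136 - 2312\right) + 493 = -3448 + 493 = -2955$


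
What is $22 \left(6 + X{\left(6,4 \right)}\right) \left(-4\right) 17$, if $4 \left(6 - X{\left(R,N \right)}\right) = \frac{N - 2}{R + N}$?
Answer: $- \frac{89386}{5} \approx -17877.0$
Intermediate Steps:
$X{\left(R,N \right)} = 6 - \frac{-2 + N}{4 \left(N + R\right)}$ ($X{\left(R,N \right)} = 6 - \frac{\left(N - 2\right) \frac{1}{R + N}}{4} = 6 - \frac{\left(-2 + N\right) \frac{1}{N + R}}{4} = 6 - \frac{\frac{1}{N + R} \left(-2 + N\right)}{4} = 6 - \frac{-2 + N}{4 \left(N + R\right)}$)
$22 \left(6 + X{\left(6,4 \right)}\right) \left(-4\right) 17 = 22 \left(6 + \frac{2 + 23 \cdot 4 + 24 \cdot 6}{4 \left(4 + 6\right)}\right) \left(-4\right) 17 = 22 \left(6 + \frac{2 + 92 + 144}{4 \cdot 10}\right) \left(-4\right) 17 = 22 \left(6 + \frac{1}{4} \cdot \frac{1}{10} \cdot 238\right) \left(-4\right) 17 = 22 \left(6 + \frac{119}{20}\right) \left(-4\right) 17 = 22 \cdot \frac{239}{20} \left(-4\right) 17 = 22 \left(- \frac{239}{5}\right) 17 = \left(- \frac{5258}{5}\right) 17 = - \frac{89386}{5}$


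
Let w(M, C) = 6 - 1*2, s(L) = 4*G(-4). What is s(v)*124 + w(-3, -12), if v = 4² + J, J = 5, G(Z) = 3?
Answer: 1492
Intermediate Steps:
v = 21 (v = 4² + 5 = 16 + 5 = 21)
s(L) = 12 (s(L) = 4*3 = 12)
w(M, C) = 4 (w(M, C) = 6 - 2 = 4)
s(v)*124 + w(-3, -12) = 12*124 + 4 = 1488 + 4 = 1492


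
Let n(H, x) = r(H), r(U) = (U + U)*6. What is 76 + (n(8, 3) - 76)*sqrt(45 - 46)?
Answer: 76 + 20*I ≈ 76.0 + 20.0*I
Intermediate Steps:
r(U) = 12*U (r(U) = (2*U)*6 = 12*U)
n(H, x) = 12*H
76 + (n(8, 3) - 76)*sqrt(45 - 46) = 76 + (12*8 - 76)*sqrt(45 - 46) = 76 + (96 - 76)*sqrt(-1) = 76 + 20*I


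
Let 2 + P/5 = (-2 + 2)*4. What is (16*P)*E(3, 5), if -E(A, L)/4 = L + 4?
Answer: 5760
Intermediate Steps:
P = -10 (P = -10 + 5*((-2 + 2)*4) = -10 + 5*(0*4) = -10 + 5*0 = -10 + 0 = -10)
E(A, L) = -16 - 4*L (E(A, L) = -4*(L + 4) = -4*(4 + L) = -16 - 4*L)
(16*P)*E(3, 5) = (16*(-10))*(-16 - 4*5) = -160*(-16 - 20) = -160*(-36) = 5760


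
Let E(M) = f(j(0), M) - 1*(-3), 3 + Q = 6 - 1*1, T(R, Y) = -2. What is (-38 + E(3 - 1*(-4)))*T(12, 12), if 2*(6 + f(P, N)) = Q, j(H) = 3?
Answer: 80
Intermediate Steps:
Q = 2 (Q = -3 + (6 - 1*1) = -3 + (6 - 1) = -3 + 5 = 2)
f(P, N) = -5 (f(P, N) = -6 + (½)*2 = -6 + 1 = -5)
E(M) = -2 (E(M) = -5 - 1*(-3) = -5 + 3 = -2)
(-38 + E(3 - 1*(-4)))*T(12, 12) = (-38 - 2)*(-2) = -40*(-2) = 80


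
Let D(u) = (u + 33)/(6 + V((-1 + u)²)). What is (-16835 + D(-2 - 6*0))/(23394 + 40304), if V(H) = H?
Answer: -126247/477735 ≈ -0.26426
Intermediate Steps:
D(u) = (33 + u)/(6 + (-1 + u)²) (D(u) = (u + 33)/(6 + (-1 + u)²) = (33 + u)/(6 + (-1 + u)²))
(-16835 + D(-2 - 6*0))/(23394 + 40304) = (-16835 + (33 + (-2 - 6*0))/(6 + (-1 + (-2 - 6*0))²))/(23394 + 40304) = (-16835 + (33 + (-2 + 0))/(6 + (-1 + (-2 + 0))²))/63698 = (-16835 + (33 - 2)/(6 + (-1 - 2)²))*(1/63698) = (-16835 + 31/(6 + (-3)²))*(1/63698) = (-16835 + 31/(6 + 9))*(1/63698) = (-16835 + 31/15)*(1/63698) = -252494/15*1/63698 = -126247/477735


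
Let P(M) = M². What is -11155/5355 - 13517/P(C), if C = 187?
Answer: -5440738/2203047 ≈ -2.4696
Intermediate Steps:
-11155/5355 - 13517/P(C) = -11155/5355 - 13517/(187²) = -11155*1/5355 - 13517/34969 = -2231/1071 - 13517*1/34969 = -2231/1071 - 13517/34969 = -5440738/2203047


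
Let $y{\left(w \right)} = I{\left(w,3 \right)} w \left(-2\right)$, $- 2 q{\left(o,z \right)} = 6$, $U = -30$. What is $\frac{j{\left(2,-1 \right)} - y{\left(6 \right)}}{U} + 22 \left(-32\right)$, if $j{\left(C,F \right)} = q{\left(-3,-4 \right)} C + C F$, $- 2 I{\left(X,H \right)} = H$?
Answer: $- \frac{10547}{15} \approx -703.13$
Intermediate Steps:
$I{\left(X,H \right)} = - \frac{H}{2}$
$q{\left(o,z \right)} = -3$ ($q{\left(o,z \right)} = \left(- \frac{1}{2}\right) 6 = -3$)
$j{\left(C,F \right)} = - 3 C + C F$
$y{\left(w \right)} = 3 w$ ($y{\left(w \right)} = \left(- \frac{1}{2}\right) 3 w \left(-2\right) = - \frac{3 w}{2} \left(-2\right) = 3 w$)
$\frac{j{\left(2,-1 \right)} - y{\left(6 \right)}}{U} + 22 \left(-32\right) = \frac{2 \left(-3 - 1\right) - 3 \cdot 6}{-30} + 22 \left(-32\right) = \left(2 \left(-4\right) - 18\right) \left(- \frac{1}{30}\right) - 704 = \left(-8 - 18\right) \left(- \frac{1}{30}\right) - 704 = \left(-26\right) \left(- \frac{1}{30}\right) - 704 = \frac{13}{15} - 704 = - \frac{10547}{15}$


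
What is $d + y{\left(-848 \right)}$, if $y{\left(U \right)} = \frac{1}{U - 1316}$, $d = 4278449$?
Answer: $\frac{9258563635}{2164} \approx 4.2784 \cdot 10^{6}$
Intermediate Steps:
$y{\left(U \right)} = \frac{1}{-1316 + U}$
$d + y{\left(-848 \right)} = 4278449 + \frac{1}{-1316 - 848} = 4278449 + \frac{1}{-2164} = 4278449 - \frac{1}{2164} = \frac{9258563635}{2164}$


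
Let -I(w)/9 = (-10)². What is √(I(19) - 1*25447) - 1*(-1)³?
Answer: 1 + I*√26347 ≈ 1.0 + 162.32*I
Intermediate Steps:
I(w) = -900 (I(w) = -9*(-10)² = -9*100 = -900)
√(I(19) - 1*25447) - 1*(-1)³ = √(-900 - 1*25447) - 1*(-1)³ = √(-900 - 25447) - 1*(-1) = √(-26347) + 1 = I*√26347 + 1 = 1 + I*√26347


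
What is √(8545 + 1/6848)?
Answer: √6261229227/856 ≈ 92.439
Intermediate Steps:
√(8545 + 1/6848) = √(58516161/6848) = √6261229227/856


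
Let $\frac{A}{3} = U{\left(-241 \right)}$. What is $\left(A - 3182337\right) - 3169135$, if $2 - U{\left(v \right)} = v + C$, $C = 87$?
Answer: $-6351004$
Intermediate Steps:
$U{\left(v \right)} = -85 - v$ ($U{\left(v \right)} = 2 - \left(v + 87\right) = 2 - \left(87 + v\right) = -85 - v$)
$A = 468$ ($A = 3 \left(-85 - -241\right) = 3 \left(-85 + 241\right) = 3 \cdot 156 = 468$)
$\left(A - 3182337\right) - 3169135 = \left(468 - 3182337\right) - 3169135 = -3181869 - 3169135 = -6351004$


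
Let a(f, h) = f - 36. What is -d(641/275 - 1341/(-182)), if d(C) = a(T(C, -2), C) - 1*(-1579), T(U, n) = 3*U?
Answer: -78683461/50050 ≈ -1572.1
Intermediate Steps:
a(f, h) = -36 + f
d(C) = 1543 + 3*C (d(C) = (-36 + 3*C) - 1*(-1579) = (-36 + 3*C) + 1579 = 1543 + 3*C)
-d(641/275 - 1341/(-182)) = -(1543 + 3*(641/275 - 1341/(-182))) = -(1543 + 3*(641*(1/275) - 1341*(-1/182))) = -(1543 + 3*(641/275 + 1341/182)) = -(1543 + 3*(485437/50050)) = -(1543 + 1456311/50050) = -1*78683461/50050 = -78683461/50050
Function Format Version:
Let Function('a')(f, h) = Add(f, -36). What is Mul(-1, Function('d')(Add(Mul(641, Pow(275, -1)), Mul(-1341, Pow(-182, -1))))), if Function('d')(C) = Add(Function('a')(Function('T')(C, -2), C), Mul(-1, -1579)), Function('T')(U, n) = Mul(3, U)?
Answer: Rational(-78683461, 50050) ≈ -1572.1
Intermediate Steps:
Function('a')(f, h) = Add(-36, f)
Function('d')(C) = Add(1543, Mul(3, C)) (Function('d')(C) = Add(Add(-36, Mul(3, C)), Mul(-1, -1579)) = Add(Add(-36, Mul(3, C)), 1579) = Add(1543, Mul(3, C)))
Mul(-1, Function('d')(Add(Mul(641, Pow(275, -1)), Mul(-1341, Pow(-182, -1))))) = Mul(-1, Add(1543, Mul(3, Add(Mul(641, Pow(275, -1)), Mul(-1341, Pow(-182, -1)))))) = Mul(-1, Add(1543, Mul(3, Add(Mul(641, Rational(1, 275)), Mul(-1341, Rational(-1, 182)))))) = Mul(-1, Add(1543, Mul(3, Add(Rational(641, 275), Rational(1341, 182))))) = Mul(-1, Add(1543, Mul(3, Rational(485437, 50050)))) = Mul(-1, Add(1543, Rational(1456311, 50050))) = Mul(-1, Rational(78683461, 50050)) = Rational(-78683461, 50050)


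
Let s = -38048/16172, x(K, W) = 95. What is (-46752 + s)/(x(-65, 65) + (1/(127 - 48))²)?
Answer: -147465349921/299634816 ≈ -492.15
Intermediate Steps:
s = -9512/4043 (s = -38048*1/16172 = -9512/4043 ≈ -2.3527)
(-46752 + s)/(x(-65, 65) + (1/(127 - 48))²) = (-46752 - 9512/4043)/(95 + (1/(127 - 48))²) = -189027848/(4043*(95 + (1/79)²)) = -189027848/(4043*(95 + 1/6241)) = -189027848/(4043*592896/6241) = -189027848/4043*6241/592896 = -147465349921/299634816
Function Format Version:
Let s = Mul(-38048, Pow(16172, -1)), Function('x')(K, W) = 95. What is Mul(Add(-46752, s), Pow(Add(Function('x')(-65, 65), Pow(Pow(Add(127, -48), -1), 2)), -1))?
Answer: Rational(-147465349921, 299634816) ≈ -492.15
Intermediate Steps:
s = Rational(-9512, 4043) (s = Mul(-38048, Rational(1, 16172)) = Rational(-9512, 4043) ≈ -2.3527)
Mul(Add(-46752, s), Pow(Add(Function('x')(-65, 65), Pow(Pow(Add(127, -48), -1), 2)), -1)) = Mul(Add(-46752, Rational(-9512, 4043)), Pow(Add(95, Pow(Pow(Add(127, -48), -1), 2)), -1)) = Mul(Rational(-189027848, 4043), Pow(Add(95, Pow(Pow(79, -1), 2)), -1)) = Mul(Rational(-189027848, 4043), Pow(Add(95, Pow(Rational(1, 79), 2)), -1)) = Mul(Rational(-189027848, 4043), Pow(Add(95, Rational(1, 6241)), -1)) = Mul(Rational(-189027848, 4043), Pow(Rational(592896, 6241), -1)) = Mul(Rational(-189027848, 4043), Rational(6241, 592896)) = Rational(-147465349921, 299634816)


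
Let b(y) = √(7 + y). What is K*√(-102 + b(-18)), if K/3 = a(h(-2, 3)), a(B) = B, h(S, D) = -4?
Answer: -12*√(-102 + I*√11) ≈ -1.9701 - 121.21*I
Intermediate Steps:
K = -12 (K = 3*(-4) = -12)
K*√(-102 + b(-18)) = -12*√(-102 + √(7 - 18)) = -12*√(-102 + √(-11)) = -12*√(-102 + I*√11)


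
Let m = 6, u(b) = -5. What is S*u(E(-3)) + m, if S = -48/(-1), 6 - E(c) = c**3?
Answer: -234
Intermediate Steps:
E(c) = 6 - c**3
S = 48 (S = -48*(-1) = 48)
S*u(E(-3)) + m = 48*(-5) + 6 = -240 + 6 = -234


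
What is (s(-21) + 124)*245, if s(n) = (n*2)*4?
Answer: -10780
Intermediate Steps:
s(n) = 8*n (s(n) = (2*n)*4 = 8*n)
(s(-21) + 124)*245 = (8*(-21) + 124)*245 = (-168 + 124)*245 = -44*245 = -10780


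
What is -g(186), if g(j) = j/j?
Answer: -1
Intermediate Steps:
g(j) = 1
-g(186) = -1*1 = -1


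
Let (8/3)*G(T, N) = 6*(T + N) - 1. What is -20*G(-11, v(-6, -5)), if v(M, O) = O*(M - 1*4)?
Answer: -3495/2 ≈ -1747.5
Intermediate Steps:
v(M, O) = O*(-4 + M) (v(M, O) = O*(M - 4) = O*(-4 + M))
G(T, N) = -3/8 + 9*N/4 + 9*T/4 (G(T, N) = 3*(6*(T + N) - 1)/8 = 3*(6*(N + T) - 1)/8 = 3*((6*N + 6*T) - 1)/8 = 3*(-1 + 6*N + 6*T)/8 = -3/8 + 9*N/4 + 9*T/4)
-20*G(-11, v(-6, -5)) = -20*(-3/8 + 9*(-5*(-4 - 6))/4 + (9/4)*(-11)) = -20*(-3/8 + 9*(-5*(-10))/4 - 99/4) = -20*(-3/8 + (9/4)*50 - 99/4) = -20*(-3/8 + 225/2 - 99/4) = -20*699/8 = -3495/2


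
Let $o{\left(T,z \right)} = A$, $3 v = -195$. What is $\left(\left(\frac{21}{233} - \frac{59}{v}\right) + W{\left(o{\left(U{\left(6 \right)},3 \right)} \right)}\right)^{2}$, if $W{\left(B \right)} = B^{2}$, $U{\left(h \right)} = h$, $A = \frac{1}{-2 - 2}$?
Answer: $\frac{66016621969}{58718982400} \approx 1.1243$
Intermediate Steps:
$v = -65$ ($v = \frac{1}{3} \left(-195\right) = -65$)
$A = - \frac{1}{4}$ ($A = \frac{1}{-4} = - \frac{1}{4} \approx -0.25$)
$o{\left(T,z \right)} = - \frac{1}{4}$
$\left(\left(\frac{21}{233} - \frac{59}{v}\right) + W{\left(o{\left(U{\left(6 \right)},3 \right)} \right)}\right)^{2} = \left(\left(\frac{21}{233} - \frac{59}{-65}\right) + \left(- \frac{1}{4}\right)^{2}\right)^{2} = \left(\left(21 \cdot \frac{1}{233} - - \frac{59}{65}\right) + \frac{1}{16}\right)^{2} = \left(\left(\frac{21}{233} + \frac{59}{65}\right) + \frac{1}{16}\right)^{2} = \left(\frac{15112}{15145} + \frac{1}{16}\right)^{2} = \left(\frac{256937}{242320}\right)^{2} = \frac{66016621969}{58718982400}$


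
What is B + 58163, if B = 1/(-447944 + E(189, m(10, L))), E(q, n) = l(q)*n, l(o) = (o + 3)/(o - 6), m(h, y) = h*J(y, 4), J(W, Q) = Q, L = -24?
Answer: 1589130881851/27322024 ≈ 58163.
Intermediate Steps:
m(h, y) = 4*h (m(h, y) = h*4 = 4*h)
l(o) = (3 + o)/(-6 + o)
E(q, n) = n*(3 + q)/(-6 + q) (E(q, n) = ((3 + q)/(-6 + q))*n = n*(3 + q)/(-6 + q))
B = -61/27322024 (B = 1/(-447944 + (4*10)*(3 + 189)/(-6 + 189)) = 1/(-447944 + 40*192/183) = 1/(-447944 + 40*(1/183)*192) = 1/(-447944 + 2560/61) = 1/(-27322024/61) = -61/27322024 ≈ -2.2326e-6)
B + 58163 = -61/27322024 + 58163 = 1589130881851/27322024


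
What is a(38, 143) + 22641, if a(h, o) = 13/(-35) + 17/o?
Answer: 113316941/5005 ≈ 22641.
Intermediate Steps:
a(h, o) = -13/35 + 17/o (a(h, o) = 13*(-1/35) + 17/o = -13/35 + 17/o)
a(38, 143) + 22641 = (-13/35 + 17/143) + 22641 = -1264/5005 + 22641 = 113316941/5005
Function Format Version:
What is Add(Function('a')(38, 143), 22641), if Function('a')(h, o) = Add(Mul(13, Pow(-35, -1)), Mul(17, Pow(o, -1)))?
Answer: Rational(113316941, 5005) ≈ 22641.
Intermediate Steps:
Function('a')(h, o) = Add(Rational(-13, 35), Mul(17, Pow(o, -1))) (Function('a')(h, o) = Add(Mul(13, Rational(-1, 35)), Mul(17, Pow(o, -1))) = Add(Rational(-13, 35), Mul(17, Pow(o, -1))))
Add(Function('a')(38, 143), 22641) = Add(Add(Rational(-13, 35), Mul(17, Pow(143, -1))), 22641) = Add(Add(Rational(-13, 35), Mul(17, Rational(1, 143))), 22641) = Add(Add(Rational(-13, 35), Rational(17, 143)), 22641) = Add(Rational(-1264, 5005), 22641) = Rational(113316941, 5005)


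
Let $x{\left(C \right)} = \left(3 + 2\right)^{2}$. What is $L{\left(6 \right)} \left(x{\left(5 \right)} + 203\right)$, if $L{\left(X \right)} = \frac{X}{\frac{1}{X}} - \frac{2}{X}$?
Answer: $8132$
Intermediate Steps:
$L{\left(X \right)} = X^{2} - \frac{2}{X}$ ($L{\left(X \right)} = X X - \frac{2}{X} = X^{2} - \frac{2}{X}$)
$x{\left(C \right)} = 25$ ($x{\left(C \right)} = 5^{2} = 25$)
$L{\left(6 \right)} \left(x{\left(5 \right)} + 203\right) = \frac{-2 + 6^{3}}{6} \left(25 + 203\right) = \frac{-2 + 216}{6} \cdot 228 = \frac{1}{6} \cdot 214 \cdot 228 = \frac{107}{3} \cdot 228 = 8132$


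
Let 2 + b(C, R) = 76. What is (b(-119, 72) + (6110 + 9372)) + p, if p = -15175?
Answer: 381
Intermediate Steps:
b(C, R) = 74 (b(C, R) = -2 + 76 = 74)
(b(-119, 72) + (6110 + 9372)) + p = (74 + (6110 + 9372)) - 15175 = (74 + 15482) - 15175 = 15556 - 15175 = 381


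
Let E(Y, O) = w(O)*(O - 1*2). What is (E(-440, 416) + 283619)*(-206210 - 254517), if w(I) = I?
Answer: -210019177861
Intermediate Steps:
E(Y, O) = O*(-2 + O) (E(Y, O) = O*(O - 1*2) = O*(O - 2) = O*(-2 + O))
(E(-440, 416) + 283619)*(-206210 - 254517) = (416*(-2 + 416) + 283619)*(-206210 - 254517) = (416*414 + 283619)*(-460727) = (172224 + 283619)*(-460727) = 455843*(-460727) = -210019177861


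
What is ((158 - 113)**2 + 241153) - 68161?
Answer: 175017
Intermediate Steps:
((158 - 113)**2 + 241153) - 68161 = (45**2 + 241153) - 68161 = (2025 + 241153) - 68161 = 243178 - 68161 = 175017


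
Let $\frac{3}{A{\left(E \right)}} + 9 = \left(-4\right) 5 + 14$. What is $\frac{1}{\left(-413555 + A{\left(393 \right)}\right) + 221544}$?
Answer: $- \frac{5}{960056} \approx -5.208 \cdot 10^{-6}$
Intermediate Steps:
$A{\left(E \right)} = - \frac{1}{5}$ ($A{\left(E \right)} = \frac{3}{-9 + \left(\left(-4\right) 5 + 14\right)} = \frac{3}{-9 + \left(-20 + 14\right)} = \frac{3}{-9 - 6} = \frac{3}{-15} = 3 \left(- \frac{1}{15}\right) = - \frac{1}{5}$)
$\frac{1}{\left(-413555 + A{\left(393 \right)}\right) + 221544} = \frac{1}{\left(-413555 - \frac{1}{5}\right) + 221544} = \frac{1}{- \frac{2067776}{5} + 221544} = \frac{1}{- \frac{960056}{5}} = - \frac{5}{960056}$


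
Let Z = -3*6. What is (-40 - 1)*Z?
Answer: 738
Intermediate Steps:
Z = -18
(-40 - 1)*Z = (-40 - 1)*(-18) = -41*(-18) = 738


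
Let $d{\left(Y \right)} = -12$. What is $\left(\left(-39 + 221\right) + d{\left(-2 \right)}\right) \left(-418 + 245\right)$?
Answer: $-29410$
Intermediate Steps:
$\left(\left(-39 + 221\right) + d{\left(-2 \right)}\right) \left(-418 + 245\right) = \left(\left(-39 + 221\right) - 12\right) \left(-418 + 245\right) = \left(182 - 12\right) \left(-173\right) = 170 \left(-173\right) = -29410$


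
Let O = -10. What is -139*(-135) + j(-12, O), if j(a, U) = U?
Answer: 18755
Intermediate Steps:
-139*(-135) + j(-12, O) = -139*(-135) - 10 = 18765 - 10 = 18755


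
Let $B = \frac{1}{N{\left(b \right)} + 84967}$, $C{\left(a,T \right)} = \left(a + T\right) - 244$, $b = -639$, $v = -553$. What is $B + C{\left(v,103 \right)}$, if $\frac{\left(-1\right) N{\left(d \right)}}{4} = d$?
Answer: $- \frac{60740961}{87523} \approx -694.0$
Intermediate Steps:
$C{\left(a,T \right)} = -244 + T + a$ ($C{\left(a,T \right)} = \left(T + a\right) - 244 = -244 + T + a$)
$N{\left(d \right)} = - 4 d$
$B = \frac{1}{87523}$ ($B = \frac{1}{\left(-4\right) \left(-639\right) + 84967} = \frac{1}{2556 + 84967} = \frac{1}{87523} \approx 1.1426 \cdot 10^{-5}$)
$B + C{\left(v,103 \right)} = \frac{1}{87523} - 694 = - \frac{60740961}{87523}$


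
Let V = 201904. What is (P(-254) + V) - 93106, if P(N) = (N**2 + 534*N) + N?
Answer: 37424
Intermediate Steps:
P(N) = N**2 + 535*N
(P(-254) + V) - 93106 = (-254*(535 - 254) + 201904) - 93106 = (-254*281 + 201904) - 93106 = (-71374 + 201904) - 93106 = 130530 - 93106 = 37424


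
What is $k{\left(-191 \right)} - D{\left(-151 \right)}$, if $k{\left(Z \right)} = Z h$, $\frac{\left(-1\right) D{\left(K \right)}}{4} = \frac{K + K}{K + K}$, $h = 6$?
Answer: $-1142$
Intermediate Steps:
$D{\left(K \right)} = -4$ ($D{\left(K \right)} = - 4 \frac{K + K}{K + K} = - 4 \frac{2 K}{2 K} = - 4 \cdot 2 K \frac{1}{2 K} = \left(-4\right) 1 = -4$)
$k{\left(Z \right)} = 6 Z$ ($k{\left(Z \right)} = Z 6 = 6 Z$)
$k{\left(-191 \right)} - D{\left(-151 \right)} = 6 \left(-191\right) - -4 = -1146 + 4 = -1142$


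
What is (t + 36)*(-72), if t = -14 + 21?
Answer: -3096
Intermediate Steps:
t = 7
(t + 36)*(-72) = (7 + 36)*(-72) = 43*(-72) = -3096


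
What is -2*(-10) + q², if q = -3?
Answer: 29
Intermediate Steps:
-2*(-10) + q² = -2*(-10) + (-3)² = 20 + 9 = 29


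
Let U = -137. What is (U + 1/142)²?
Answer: 378419209/20164 ≈ 18767.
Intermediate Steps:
(U + 1/142)² = (-137 + 1/142)² = (-19453/142)² = 378419209/20164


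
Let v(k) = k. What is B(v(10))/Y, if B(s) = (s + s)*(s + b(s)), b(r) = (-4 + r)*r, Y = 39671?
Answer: 1400/39671 ≈ 0.035290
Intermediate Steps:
b(r) = r*(-4 + r)
B(s) = 2*s*(s + s*(-4 + s)) (B(s) = (s + s)*(s + s*(-4 + s)) = (2*s)*(s + s*(-4 + s)) = 2*s*(s + s*(-4 + s)))
B(v(10))/Y = (2*10**2*(-3 + 10))/39671 = (2*100*7)*(1/39671) = 1400*(1/39671) = 1400/39671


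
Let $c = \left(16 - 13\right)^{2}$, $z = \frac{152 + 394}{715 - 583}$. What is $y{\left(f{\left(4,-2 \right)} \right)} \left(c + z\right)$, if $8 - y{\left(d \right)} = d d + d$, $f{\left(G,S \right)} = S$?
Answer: $\frac{867}{11} \approx 78.818$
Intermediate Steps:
$y{\left(d \right)} = 8 - d - d^{2}$ ($y{\left(d \right)} = 8 - \left(d d + d\right) = 8 - \left(d^{2} + d\right) = 8 - \left(d + d^{2}\right) = 8 - d - d^{2}$)
$z = \frac{91}{22}$ ($z = \frac{546}{132} = 546 \cdot \frac{1}{132} = \frac{91}{22} \approx 4.1364$)
$c = 9$ ($c = 3^{2} = 9$)
$y{\left(f{\left(4,-2 \right)} \right)} \left(c + z\right) = \left(8 - -2 - \left(-2\right)^{2}\right) \left(9 + \frac{91}{22}\right) = \left(8 + 2 - 4\right) \frac{289}{22} = 6 \cdot \frac{289}{22} = \frac{867}{11}$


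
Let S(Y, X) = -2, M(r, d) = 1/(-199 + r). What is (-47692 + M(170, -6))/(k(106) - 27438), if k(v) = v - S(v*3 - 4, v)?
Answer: 461023/264190 ≈ 1.7450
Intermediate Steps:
k(v) = 2 + v (k(v) = v - 1*(-2) = v + 2 = 2 + v)
(-47692 + M(170, -6))/(k(106) - 27438) = (-47692 + 1/(-199 + 170))/((2 + 106) - 27438) = (-47692 + 1/(-29))/(108 - 27438) = (-47692 - 1/29)/(-27330) = -1383069/29*(-1/27330) = 461023/264190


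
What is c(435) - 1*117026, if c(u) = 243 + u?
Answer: -116348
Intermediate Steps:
c(435) - 1*117026 = (243 + 435) - 1*117026 = 678 - 117026 = -116348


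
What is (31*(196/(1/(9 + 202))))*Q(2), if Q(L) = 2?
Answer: 2564072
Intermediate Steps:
(31*(196/(1/(9 + 202))))*Q(2) = (31*(196/(1/(9 + 202))))*2 = (31*(196/(1/211)))*2 = (31*(196*211))*2 = (31*41356)*2 = 1282036*2 = 2564072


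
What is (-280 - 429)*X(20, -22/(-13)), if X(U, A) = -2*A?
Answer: 31196/13 ≈ 2399.7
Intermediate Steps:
(-280 - 429)*X(20, -22/(-13)) = (-280 - 429)*(-(-44)/(-13)) = -(-1418)*(-22*(-1/13)) = -(-1418)*22/13 = -709*(-44/13) = 31196/13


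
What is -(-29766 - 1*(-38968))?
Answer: -9202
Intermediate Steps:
-(-29766 - 1*(-38968)) = -(-29766 + 38968) = -1*9202 = -9202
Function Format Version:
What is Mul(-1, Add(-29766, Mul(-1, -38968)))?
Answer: -9202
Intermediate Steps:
Mul(-1, Add(-29766, Mul(-1, -38968))) = Mul(-1, Add(-29766, 38968)) = Mul(-1, 9202) = -9202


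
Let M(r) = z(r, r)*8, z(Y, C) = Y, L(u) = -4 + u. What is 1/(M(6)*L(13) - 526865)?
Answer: -1/526433 ≈ -1.8996e-6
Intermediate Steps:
M(r) = 8*r (M(r) = r*8 = 8*r)
1/(M(6)*L(13) - 526865) = 1/((8*6)*(-4 + 13) - 526865) = 1/(48*9 - 526865) = 1/(432 - 526865) = 1/(-526433) = -1/526433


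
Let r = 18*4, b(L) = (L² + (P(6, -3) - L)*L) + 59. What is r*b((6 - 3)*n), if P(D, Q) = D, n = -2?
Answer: 1656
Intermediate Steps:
b(L) = 59 + L² + L*(6 - L) (b(L) = (L² + (6 - L)*L) + 59 = (L² + L*(6 - L)) + 59 = 59 + L² + L*(6 - L))
r = 72
r*b((6 - 3)*n) = 72*(59 + 6*((6 - 3)*(-2))) = 72*(59 + 6*(3*(-2))) = 72*(59 + 6*(-6)) = 72*(59 - 36) = 72*23 = 1656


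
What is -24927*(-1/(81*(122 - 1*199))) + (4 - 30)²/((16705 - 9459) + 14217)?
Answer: -149561/37719 ≈ -3.9651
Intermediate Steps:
-24927*(-1/(81*(122 - 1*199))) + (4 - 30)²/((16705 - 9459) + 14217) = -24927*(-1/(81*(122 - 199))) + (-26)²/(7246 + 14217) = -24927/((-77*(-81))) + 676/21463 = -24927/6237 + 676*(1/21463) = -24927*1/6237 + 4/127 = -1187/297 + 4/127 = -149561/37719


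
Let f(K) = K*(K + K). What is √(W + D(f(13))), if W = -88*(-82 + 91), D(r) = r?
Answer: I*√454 ≈ 21.307*I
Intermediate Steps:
f(K) = 2*K² (f(K) = K*(2*K) = 2*K²)
W = -792 (W = -88*9 = -792)
√(W + D(f(13))) = √(-792 + 2*13²) = √(-792 + 2*169) = √(-792 + 338) = √(-454) = I*√454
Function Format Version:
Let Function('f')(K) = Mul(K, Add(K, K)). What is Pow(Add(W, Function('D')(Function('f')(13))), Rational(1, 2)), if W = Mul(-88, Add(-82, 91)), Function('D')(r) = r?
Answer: Mul(I, Pow(454, Rational(1, 2))) ≈ Mul(21.307, I)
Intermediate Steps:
Function('f')(K) = Mul(2, Pow(K, 2)) (Function('f')(K) = Mul(K, Mul(2, K)) = Mul(2, Pow(K, 2)))
W = -792 (W = Mul(-88, 9) = -792)
Pow(Add(W, Function('D')(Function('f')(13))), Rational(1, 2)) = Pow(Add(-792, Mul(2, Pow(13, 2))), Rational(1, 2)) = Pow(Add(-792, Mul(2, 169)), Rational(1, 2)) = Pow(Add(-792, 338), Rational(1, 2)) = Pow(-454, Rational(1, 2)) = Mul(I, Pow(454, Rational(1, 2)))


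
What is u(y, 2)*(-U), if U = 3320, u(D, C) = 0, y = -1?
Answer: 0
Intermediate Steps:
u(y, 2)*(-U) = 0*(-1*3320) = 0*(-3320) = 0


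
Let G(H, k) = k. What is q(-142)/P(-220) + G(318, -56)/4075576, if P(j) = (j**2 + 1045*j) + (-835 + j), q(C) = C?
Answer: 71063589/93002097085 ≈ 0.00076411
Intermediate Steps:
P(j) = -835 + j**2 + 1046*j
q(-142)/P(-220) + G(318, -56)/4075576 = -142/(-835 + (-220)**2 + 1046*(-220)) - 56/4075576 = -142/(-835 + 48400 - 230120) - 56*1/4075576 = -142/(-182555) - 7/509447 = -142*(-1/182555) - 7/509447 = 142/182555 - 7/509447 = 71063589/93002097085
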